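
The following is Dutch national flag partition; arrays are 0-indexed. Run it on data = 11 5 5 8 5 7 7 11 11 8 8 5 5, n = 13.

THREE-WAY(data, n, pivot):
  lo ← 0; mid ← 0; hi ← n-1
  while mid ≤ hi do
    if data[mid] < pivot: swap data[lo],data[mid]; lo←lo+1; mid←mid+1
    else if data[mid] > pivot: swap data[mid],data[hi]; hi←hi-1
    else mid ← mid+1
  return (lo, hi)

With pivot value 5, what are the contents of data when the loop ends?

pivot = 5; lo=0, mid=0, hi=12
data[mid]=11>5: swap data[0],data[12]; hi=11 → 5 5 5 8 5 7 7 11 11 8 8 5 11
data[mid]=5=5: mid=1
data[mid]=5=5: mid=2
data[mid]=5=5: mid=3
data[mid]=8>5: swap data[3],data[11]; hi=10 → 5 5 5 5 5 7 7 11 11 8 8 8 11
data[mid]=5=5: mid=4
data[mid]=5=5: mid=5
data[mid]=7>5: swap data[5],data[10]; hi=9 → 5 5 5 5 5 8 7 11 11 8 7 8 11
data[mid]=8>5: swap data[5],data[9]; hi=8 → 5 5 5 5 5 8 7 11 11 8 7 8 11
data[mid]=8>5: swap data[5],data[8]; hi=7 → 5 5 5 5 5 11 7 11 8 8 7 8 11
data[mid]=11>5: swap data[5],data[7]; hi=6 → 5 5 5 5 5 11 7 11 8 8 7 8 11
data[mid]=11>5: swap data[5],data[6]; hi=5 → 5 5 5 5 5 7 11 11 8 8 7 8 11
data[mid]=7>5: swap data[5],data[5]; hi=4 → 5 5 5 5 5 7 11 11 8 8 7 8 11
end: lo=0, hi=4; data = 5 5 5 5 5 7 11 11 8 8 7 8 11

5 5 5 5 5 7 11 11 8 8 7 8 11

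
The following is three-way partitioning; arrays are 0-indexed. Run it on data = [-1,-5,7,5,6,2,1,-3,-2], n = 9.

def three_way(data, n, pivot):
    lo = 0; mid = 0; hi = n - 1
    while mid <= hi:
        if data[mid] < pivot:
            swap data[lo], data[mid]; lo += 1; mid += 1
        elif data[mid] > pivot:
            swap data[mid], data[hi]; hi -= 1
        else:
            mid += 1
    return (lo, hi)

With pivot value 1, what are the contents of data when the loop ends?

[-1,-5,-2,-3,1,2,6,5,7]

lo=0 mid=0 hi=8
-1<1: swap(0,0), lo=1 mid=1 ⇒ [-1,-5,7,5,6,2,1,-3,-2]
-5<1: swap(1,1), lo=2 mid=2 ⇒ [-1,-5,7,5,6,2,1,-3,-2]
7>1: swap(2,8), hi=7 ⇒ [-1,-5,-2,5,6,2,1,-3,7]
-2<1: swap(2,2), lo=3 mid=3 ⇒ [-1,-5,-2,5,6,2,1,-3,7]
5>1: swap(3,7), hi=6 ⇒ [-1,-5,-2,-3,6,2,1,5,7]
-3<1: swap(3,3), lo=4 mid=4 ⇒ [-1,-5,-2,-3,6,2,1,5,7]
6>1: swap(4,6), hi=5 ⇒ [-1,-5,-2,-3,1,2,6,5,7]
1=1: mid=5
2>1: swap(5,5), hi=4 ⇒ [-1,-5,-2,-3,1,2,6,5,7]
done. lo=4 hi=4; data=[-1,-5,-2,-3,1,2,6,5,7]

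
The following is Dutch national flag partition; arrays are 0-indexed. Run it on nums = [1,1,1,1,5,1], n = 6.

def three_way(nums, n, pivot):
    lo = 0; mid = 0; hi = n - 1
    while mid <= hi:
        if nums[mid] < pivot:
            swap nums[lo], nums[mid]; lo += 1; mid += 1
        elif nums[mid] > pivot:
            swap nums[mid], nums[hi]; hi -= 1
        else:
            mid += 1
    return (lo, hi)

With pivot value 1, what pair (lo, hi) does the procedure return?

pivot = 1; lo=0, mid=0, hi=5
nums[mid]=1=1: mid=1
nums[mid]=1=1: mid=2
nums[mid]=1=1: mid=3
nums[mid]=1=1: mid=4
nums[mid]=5>1: swap nums[4],nums[5]; hi=4 → [1,1,1,1,1,5]
nums[mid]=1=1: mid=5
end: lo=0, hi=4; nums = [1,1,1,1,1,5]

(0, 4)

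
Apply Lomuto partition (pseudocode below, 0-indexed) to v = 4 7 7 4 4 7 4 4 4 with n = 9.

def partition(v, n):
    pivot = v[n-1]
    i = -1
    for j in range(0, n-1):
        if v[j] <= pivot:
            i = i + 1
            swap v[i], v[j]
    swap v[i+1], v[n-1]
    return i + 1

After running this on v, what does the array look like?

pivot=4, i=-1
j=0: 4≤4, i=0, swap(0,0) ⇒ 4 7 7 4 4 7 4 4 4
j=1: 7>4, skip
j=2: 7>4, skip
j=3: 4≤4, i=1, swap(1,3) ⇒ 4 4 7 7 4 7 4 4 4
j=4: 4≤4, i=2, swap(2,4) ⇒ 4 4 4 7 7 7 4 4 4
j=5: 7>4, skip
j=6: 4≤4, i=3, swap(3,6) ⇒ 4 4 4 4 7 7 7 4 4
j=7: 4≤4, i=4, swap(4,7) ⇒ 4 4 4 4 4 7 7 7 4
swap(5,8) ⇒ 4 4 4 4 4 4 7 7 7; return 5

4 4 4 4 4 4 7 7 7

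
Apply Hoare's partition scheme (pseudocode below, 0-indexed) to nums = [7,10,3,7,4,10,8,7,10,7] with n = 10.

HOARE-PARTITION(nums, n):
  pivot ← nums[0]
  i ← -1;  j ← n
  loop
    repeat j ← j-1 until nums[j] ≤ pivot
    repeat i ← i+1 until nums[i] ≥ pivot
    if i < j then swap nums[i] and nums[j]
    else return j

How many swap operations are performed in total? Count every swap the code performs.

3

pivot=7
j stops at 9 (7), i stops at 0 (7); swap ⇒ [7,10,3,7,4,10,8,7,10,7]
j stops at 7 (7), i stops at 1 (10); swap ⇒ [7,7,3,7,4,10,8,10,10,7]
j stops at 4 (4), i stops at 3 (7); swap ⇒ [7,7,3,4,7,10,8,10,10,7]
j stops at 3, i stops at 4; i≥j ⇒ return 3. nums=[7,7,3,4,7,10,8,10,10,7]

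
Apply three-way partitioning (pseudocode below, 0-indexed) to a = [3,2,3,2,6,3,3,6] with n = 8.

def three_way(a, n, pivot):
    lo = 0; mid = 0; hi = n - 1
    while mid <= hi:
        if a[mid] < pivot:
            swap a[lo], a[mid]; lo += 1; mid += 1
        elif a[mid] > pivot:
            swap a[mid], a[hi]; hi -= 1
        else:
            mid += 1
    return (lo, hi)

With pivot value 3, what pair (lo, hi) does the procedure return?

(2, 5)

pivot = 3; lo=0, mid=0, hi=7
a[mid]=3=3: mid=1
a[mid]=2<3: swap a[0],a[1]; lo=1,mid=2 → [2,3,3,2,6,3,3,6]
a[mid]=3=3: mid=3
a[mid]=2<3: swap a[1],a[3]; lo=2,mid=4 → [2,2,3,3,6,3,3,6]
a[mid]=6>3: swap a[4],a[7]; hi=6 → [2,2,3,3,6,3,3,6]
a[mid]=6>3: swap a[4],a[6]; hi=5 → [2,2,3,3,3,3,6,6]
a[mid]=3=3: mid=5
a[mid]=3=3: mid=6
end: lo=2, hi=5; a = [2,2,3,3,3,3,6,6]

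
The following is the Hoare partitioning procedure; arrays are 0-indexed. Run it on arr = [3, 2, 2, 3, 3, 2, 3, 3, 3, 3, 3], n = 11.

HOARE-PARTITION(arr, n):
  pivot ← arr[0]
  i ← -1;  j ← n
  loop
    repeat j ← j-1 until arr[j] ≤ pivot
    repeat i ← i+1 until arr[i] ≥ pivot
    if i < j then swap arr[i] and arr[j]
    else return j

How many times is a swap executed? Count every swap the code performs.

4

pivot = arr[0] = 3; i = -1, j = 11
j→10 (arr[10]=3≤3), i→0 (arr[0]=3≥3); i<j, swap → [3, 2, 2, 3, 3, 2, 3, 3, 3, 3, 3]
j→9 (arr[9]=3≤3), i→3 (arr[3]=3≥3); i<j, swap → [3, 2, 2, 3, 3, 2, 3, 3, 3, 3, 3]
j→8 (arr[8]=3≤3), i→4 (arr[4]=3≥3); i<j, swap → [3, 2, 2, 3, 3, 2, 3, 3, 3, 3, 3]
j→7 (arr[7]=3≤3), i→6 (arr[6]=3≥3); i<j, swap → [3, 2, 2, 3, 3, 2, 3, 3, 3, 3, 3]
j→6, i→7; i≥j, return j=6. arr = [3, 2, 2, 3, 3, 2, 3, 3, 3, 3, 3]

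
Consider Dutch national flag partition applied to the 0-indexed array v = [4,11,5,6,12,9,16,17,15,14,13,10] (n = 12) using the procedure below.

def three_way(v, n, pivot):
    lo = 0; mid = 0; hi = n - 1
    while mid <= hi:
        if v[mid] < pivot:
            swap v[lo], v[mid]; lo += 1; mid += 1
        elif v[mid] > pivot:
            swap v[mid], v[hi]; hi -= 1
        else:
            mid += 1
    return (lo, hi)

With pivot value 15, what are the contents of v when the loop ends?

[4,11,5,6,12,9,10,13,14,15,17,16]

pivot = 15; lo=0, mid=0, hi=11
v[mid]=4<15: swap v[0],v[0]; lo=1,mid=1 → [4,11,5,6,12,9,16,17,15,14,13,10]
v[mid]=11<15: swap v[1],v[1]; lo=2,mid=2 → [4,11,5,6,12,9,16,17,15,14,13,10]
v[mid]=5<15: swap v[2],v[2]; lo=3,mid=3 → [4,11,5,6,12,9,16,17,15,14,13,10]
v[mid]=6<15: swap v[3],v[3]; lo=4,mid=4 → [4,11,5,6,12,9,16,17,15,14,13,10]
v[mid]=12<15: swap v[4],v[4]; lo=5,mid=5 → [4,11,5,6,12,9,16,17,15,14,13,10]
v[mid]=9<15: swap v[5],v[5]; lo=6,mid=6 → [4,11,5,6,12,9,16,17,15,14,13,10]
v[mid]=16>15: swap v[6],v[11]; hi=10 → [4,11,5,6,12,9,10,17,15,14,13,16]
v[mid]=10<15: swap v[6],v[6]; lo=7,mid=7 → [4,11,5,6,12,9,10,17,15,14,13,16]
v[mid]=17>15: swap v[7],v[10]; hi=9 → [4,11,5,6,12,9,10,13,15,14,17,16]
v[mid]=13<15: swap v[7],v[7]; lo=8,mid=8 → [4,11,5,6,12,9,10,13,15,14,17,16]
v[mid]=15=15: mid=9
v[mid]=14<15: swap v[8],v[9]; lo=9,mid=10 → [4,11,5,6,12,9,10,13,14,15,17,16]
end: lo=9, hi=9; v = [4,11,5,6,12,9,10,13,14,15,17,16]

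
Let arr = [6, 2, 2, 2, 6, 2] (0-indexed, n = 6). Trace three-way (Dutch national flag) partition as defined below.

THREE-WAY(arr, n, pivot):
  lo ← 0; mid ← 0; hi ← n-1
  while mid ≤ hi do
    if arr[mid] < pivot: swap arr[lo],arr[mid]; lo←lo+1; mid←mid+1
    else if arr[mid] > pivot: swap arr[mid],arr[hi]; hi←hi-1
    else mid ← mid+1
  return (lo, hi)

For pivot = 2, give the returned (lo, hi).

lo=0 mid=0 hi=5
6>2: swap(0,5), hi=4 ⇒ [2, 2, 2, 2, 6, 6]
2=2: mid=1
2=2: mid=2
2=2: mid=3
2=2: mid=4
6>2: swap(4,4), hi=3 ⇒ [2, 2, 2, 2, 6, 6]
done. lo=0 hi=3; arr=[2, 2, 2, 2, 6, 6]

(0, 3)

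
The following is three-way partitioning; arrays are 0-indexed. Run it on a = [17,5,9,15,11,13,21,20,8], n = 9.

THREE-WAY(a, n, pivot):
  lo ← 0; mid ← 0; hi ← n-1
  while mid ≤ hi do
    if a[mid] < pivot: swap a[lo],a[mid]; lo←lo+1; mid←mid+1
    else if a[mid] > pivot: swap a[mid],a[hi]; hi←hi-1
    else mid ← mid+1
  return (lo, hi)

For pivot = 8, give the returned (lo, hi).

(1, 1)

lo=0 mid=0 hi=8
17>8: swap(0,8), hi=7 ⇒ [8,5,9,15,11,13,21,20,17]
8=8: mid=1
5<8: swap(0,1), lo=1 mid=2 ⇒ [5,8,9,15,11,13,21,20,17]
9>8: swap(2,7), hi=6 ⇒ [5,8,20,15,11,13,21,9,17]
20>8: swap(2,6), hi=5 ⇒ [5,8,21,15,11,13,20,9,17]
21>8: swap(2,5), hi=4 ⇒ [5,8,13,15,11,21,20,9,17]
13>8: swap(2,4), hi=3 ⇒ [5,8,11,15,13,21,20,9,17]
11>8: swap(2,3), hi=2 ⇒ [5,8,15,11,13,21,20,9,17]
15>8: swap(2,2), hi=1 ⇒ [5,8,15,11,13,21,20,9,17]
done. lo=1 hi=1; a=[5,8,15,11,13,21,20,9,17]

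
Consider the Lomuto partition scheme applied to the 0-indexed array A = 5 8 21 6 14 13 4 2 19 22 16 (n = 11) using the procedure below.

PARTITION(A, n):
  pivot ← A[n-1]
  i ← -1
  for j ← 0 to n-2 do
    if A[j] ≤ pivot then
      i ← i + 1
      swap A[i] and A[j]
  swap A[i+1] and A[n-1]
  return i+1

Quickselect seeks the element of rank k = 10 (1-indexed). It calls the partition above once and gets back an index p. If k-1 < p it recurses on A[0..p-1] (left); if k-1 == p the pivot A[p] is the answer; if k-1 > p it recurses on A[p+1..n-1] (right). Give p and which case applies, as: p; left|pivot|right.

pivot=16, i=-1
j=0: 5≤16, i=0, swap(0,0) ⇒ 5 8 21 6 14 13 4 2 19 22 16
j=1: 8≤16, i=1, swap(1,1) ⇒ 5 8 21 6 14 13 4 2 19 22 16
j=2: 21>16, skip
j=3: 6≤16, i=2, swap(2,3) ⇒ 5 8 6 21 14 13 4 2 19 22 16
j=4: 14≤16, i=3, swap(3,4) ⇒ 5 8 6 14 21 13 4 2 19 22 16
j=5: 13≤16, i=4, swap(4,5) ⇒ 5 8 6 14 13 21 4 2 19 22 16
j=6: 4≤16, i=5, swap(5,6) ⇒ 5 8 6 14 13 4 21 2 19 22 16
j=7: 2≤16, i=6, swap(6,7) ⇒ 5 8 6 14 13 4 2 21 19 22 16
j=8: 19>16, skip
j=9: 22>16, skip
swap(7,10) ⇒ 5 8 6 14 13 4 2 16 19 22 21; return 7
p = 7; k-1 = 9 > 7 ⇒ right

7; right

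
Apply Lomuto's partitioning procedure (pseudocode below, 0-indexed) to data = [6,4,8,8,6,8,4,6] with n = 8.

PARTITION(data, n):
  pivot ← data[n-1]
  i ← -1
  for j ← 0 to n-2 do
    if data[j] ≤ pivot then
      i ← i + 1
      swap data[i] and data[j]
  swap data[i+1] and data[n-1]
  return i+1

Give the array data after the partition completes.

pivot = data[7] = 6; i = -1
j=0: data[0]=6 ≤ 6 → i=0, swap data[0],data[0] (no change) → [6,4,8,8,6,8,4,6]
j=1: data[1]=4 ≤ 6 → i=1, swap data[1],data[1] (no change) → [6,4,8,8,6,8,4,6]
j=2: data[2]=8 > 6 → no swap
j=3: data[3]=8 > 6 → no swap
j=4: data[4]=6 ≤ 6 → i=2, swap data[2],data[4] → [6,4,6,8,8,8,4,6]
j=5: data[5]=8 > 6 → no swap
j=6: data[6]=4 ≤ 6 → i=3, swap data[3],data[6] → [6,4,6,4,8,8,8,6]
final swap data[4],data[7] → [6,4,6,4,6,8,8,8]; return 4

[6,4,6,4,6,8,8,8]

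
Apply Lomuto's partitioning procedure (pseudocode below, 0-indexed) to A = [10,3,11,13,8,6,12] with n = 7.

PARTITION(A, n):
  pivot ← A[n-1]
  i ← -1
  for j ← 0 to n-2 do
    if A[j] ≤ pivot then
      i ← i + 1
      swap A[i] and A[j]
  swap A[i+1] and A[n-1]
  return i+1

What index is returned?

pivot = A[6] = 12; i = -1
j=0: A[0]=10 ≤ 12 → i=0, swap A[0],A[0] (no change) → [10,3,11,13,8,6,12]
j=1: A[1]=3 ≤ 12 → i=1, swap A[1],A[1] (no change) → [10,3,11,13,8,6,12]
j=2: A[2]=11 ≤ 12 → i=2, swap A[2],A[2] (no change) → [10,3,11,13,8,6,12]
j=3: A[3]=13 > 12 → no swap
j=4: A[4]=8 ≤ 12 → i=3, swap A[3],A[4] → [10,3,11,8,13,6,12]
j=5: A[5]=6 ≤ 12 → i=4, swap A[4],A[5] → [10,3,11,8,6,13,12]
final swap A[5],A[6] → [10,3,11,8,6,12,13]; return 5

5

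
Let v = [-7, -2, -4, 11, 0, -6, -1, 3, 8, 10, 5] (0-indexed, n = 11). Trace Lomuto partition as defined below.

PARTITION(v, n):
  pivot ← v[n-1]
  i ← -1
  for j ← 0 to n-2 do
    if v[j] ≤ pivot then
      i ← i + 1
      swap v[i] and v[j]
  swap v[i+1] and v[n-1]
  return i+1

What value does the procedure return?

pivot=5, i=-1
j=0: -7≤5, i=0, swap(0,0) ⇒ [-7, -2, -4, 11, 0, -6, -1, 3, 8, 10, 5]
j=1: -2≤5, i=1, swap(1,1) ⇒ [-7, -2, -4, 11, 0, -6, -1, 3, 8, 10, 5]
j=2: -4≤5, i=2, swap(2,2) ⇒ [-7, -2, -4, 11, 0, -6, -1, 3, 8, 10, 5]
j=3: 11>5, skip
j=4: 0≤5, i=3, swap(3,4) ⇒ [-7, -2, -4, 0, 11, -6, -1, 3, 8, 10, 5]
j=5: -6≤5, i=4, swap(4,5) ⇒ [-7, -2, -4, 0, -6, 11, -1, 3, 8, 10, 5]
j=6: -1≤5, i=5, swap(5,6) ⇒ [-7, -2, -4, 0, -6, -1, 11, 3, 8, 10, 5]
j=7: 3≤5, i=6, swap(6,7) ⇒ [-7, -2, -4, 0, -6, -1, 3, 11, 8, 10, 5]
j=8: 8>5, skip
j=9: 10>5, skip
swap(7,10) ⇒ [-7, -2, -4, 0, -6, -1, 3, 5, 8, 10, 11]; return 7

7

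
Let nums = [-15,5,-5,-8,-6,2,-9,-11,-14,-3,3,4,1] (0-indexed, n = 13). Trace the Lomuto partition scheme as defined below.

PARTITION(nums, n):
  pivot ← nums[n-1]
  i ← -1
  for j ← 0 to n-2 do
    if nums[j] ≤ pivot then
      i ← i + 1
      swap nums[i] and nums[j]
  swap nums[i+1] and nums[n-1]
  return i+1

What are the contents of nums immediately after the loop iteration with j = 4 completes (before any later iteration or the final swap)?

pivot=1, i=-1
j=0: -15≤1, i=0, swap(0,0) ⇒ [-15,5,-5,-8,-6,2,-9,-11,-14,-3,3,4,1]
j=1: 5>1, skip
j=2: -5≤1, i=1, swap(1,2) ⇒ [-15,-5,5,-8,-6,2,-9,-11,-14,-3,3,4,1]
j=3: -8≤1, i=2, swap(2,3) ⇒ [-15,-5,-8,5,-6,2,-9,-11,-14,-3,3,4,1]
j=4: -6≤1, i=3, swap(3,4) ⇒ [-15,-5,-8,-6,5,2,-9,-11,-14,-3,3,4,1]
(after j=4) nums = [-15,-5,-8,-6,5,2,-9,-11,-14,-3,3,4,1]

[-15,-5,-8,-6,5,2,-9,-11,-14,-3,3,4,1]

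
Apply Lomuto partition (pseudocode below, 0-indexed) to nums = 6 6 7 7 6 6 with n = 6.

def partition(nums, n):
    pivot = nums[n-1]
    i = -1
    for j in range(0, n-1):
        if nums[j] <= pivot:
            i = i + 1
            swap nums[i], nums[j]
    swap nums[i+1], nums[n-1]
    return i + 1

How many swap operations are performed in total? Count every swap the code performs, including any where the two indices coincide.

4

pivot=6, i=-1
j=0: 6≤6, i=0, swap(0,0) ⇒ 6 6 7 7 6 6
j=1: 6≤6, i=1, swap(1,1) ⇒ 6 6 7 7 6 6
j=2: 7>6, skip
j=3: 7>6, skip
j=4: 6≤6, i=2, swap(2,4) ⇒ 6 6 6 7 7 6
swap(3,5) ⇒ 6 6 6 6 7 7; return 3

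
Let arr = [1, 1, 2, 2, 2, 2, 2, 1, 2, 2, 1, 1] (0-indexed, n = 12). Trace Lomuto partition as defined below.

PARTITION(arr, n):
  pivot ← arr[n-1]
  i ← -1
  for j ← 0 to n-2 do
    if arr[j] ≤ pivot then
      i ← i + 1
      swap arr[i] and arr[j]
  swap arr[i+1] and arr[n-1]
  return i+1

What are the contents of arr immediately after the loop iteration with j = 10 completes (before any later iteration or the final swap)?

[1, 1, 1, 1, 2, 2, 2, 2, 2, 2, 2, 1]

pivot=1, i=-1
j=0: 1≤1, i=0, swap(0,0) ⇒ [1, 1, 2, 2, 2, 2, 2, 1, 2, 2, 1, 1]
j=1: 1≤1, i=1, swap(1,1) ⇒ [1, 1, 2, 2, 2, 2, 2, 1, 2, 2, 1, 1]
j=2: 2>1, skip
j=3: 2>1, skip
j=4: 2>1, skip
j=5: 2>1, skip
j=6: 2>1, skip
j=7: 1≤1, i=2, swap(2,7) ⇒ [1, 1, 1, 2, 2, 2, 2, 2, 2, 2, 1, 1]
j=8: 2>1, skip
j=9: 2>1, skip
j=10: 1≤1, i=3, swap(3,10) ⇒ [1, 1, 1, 1, 2, 2, 2, 2, 2, 2, 2, 1]
(after j=10) arr = [1, 1, 1, 1, 2, 2, 2, 2, 2, 2, 2, 1]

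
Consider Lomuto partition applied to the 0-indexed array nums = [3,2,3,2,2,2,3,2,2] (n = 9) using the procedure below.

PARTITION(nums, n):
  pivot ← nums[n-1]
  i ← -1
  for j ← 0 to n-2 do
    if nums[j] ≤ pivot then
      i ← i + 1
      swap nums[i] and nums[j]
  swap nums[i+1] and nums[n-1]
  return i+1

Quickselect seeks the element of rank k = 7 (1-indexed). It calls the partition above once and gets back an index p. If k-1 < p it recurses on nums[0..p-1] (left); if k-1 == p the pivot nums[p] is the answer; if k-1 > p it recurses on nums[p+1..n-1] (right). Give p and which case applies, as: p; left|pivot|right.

5; right

pivot = nums[8] = 2; i = -1
j=0: nums[0]=3 > 2 → no swap
j=1: nums[1]=2 ≤ 2 → i=0, swap nums[0],nums[1] → [2,3,3,2,2,2,3,2,2]
j=2: nums[2]=3 > 2 → no swap
j=3: nums[3]=2 ≤ 2 → i=1, swap nums[1],nums[3] → [2,2,3,3,2,2,3,2,2]
j=4: nums[4]=2 ≤ 2 → i=2, swap nums[2],nums[4] → [2,2,2,3,3,2,3,2,2]
j=5: nums[5]=2 ≤ 2 → i=3, swap nums[3],nums[5] → [2,2,2,2,3,3,3,2,2]
j=6: nums[6]=3 > 2 → no swap
j=7: nums[7]=2 ≤ 2 → i=4, swap nums[4],nums[7] → [2,2,2,2,2,3,3,3,2]
final swap nums[5],nums[8] → [2,2,2,2,2,2,3,3,3]; return 5
p = 5; k-1 = 6 > 5 ⇒ right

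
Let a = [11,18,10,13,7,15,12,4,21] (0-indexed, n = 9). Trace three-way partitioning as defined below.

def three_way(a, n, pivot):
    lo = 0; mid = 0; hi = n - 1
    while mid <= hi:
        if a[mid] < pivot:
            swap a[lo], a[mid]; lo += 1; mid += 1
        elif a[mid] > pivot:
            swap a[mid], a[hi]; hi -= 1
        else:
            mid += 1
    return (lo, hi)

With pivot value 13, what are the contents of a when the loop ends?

[11,4,10,7,12,13,15,21,18]

lo=0 mid=0 hi=8
11<13: swap(0,0), lo=1 mid=1 ⇒ [11,18,10,13,7,15,12,4,21]
18>13: swap(1,8), hi=7 ⇒ [11,21,10,13,7,15,12,4,18]
21>13: swap(1,7), hi=6 ⇒ [11,4,10,13,7,15,12,21,18]
4<13: swap(1,1), lo=2 mid=2 ⇒ [11,4,10,13,7,15,12,21,18]
10<13: swap(2,2), lo=3 mid=3 ⇒ [11,4,10,13,7,15,12,21,18]
13=13: mid=4
7<13: swap(3,4), lo=4 mid=5 ⇒ [11,4,10,7,13,15,12,21,18]
15>13: swap(5,6), hi=5 ⇒ [11,4,10,7,13,12,15,21,18]
12<13: swap(4,5), lo=5 mid=6 ⇒ [11,4,10,7,12,13,15,21,18]
done. lo=5 hi=5; a=[11,4,10,7,12,13,15,21,18]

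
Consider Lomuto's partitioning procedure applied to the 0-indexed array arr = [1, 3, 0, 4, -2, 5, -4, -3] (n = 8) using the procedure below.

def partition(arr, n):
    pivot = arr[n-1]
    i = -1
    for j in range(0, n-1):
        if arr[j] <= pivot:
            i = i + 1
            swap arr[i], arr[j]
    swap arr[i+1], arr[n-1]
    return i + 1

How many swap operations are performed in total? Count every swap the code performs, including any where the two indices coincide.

2

pivot = arr[7] = -3; i = -1
j=0: arr[0]=1 > -3 → no swap
j=1: arr[1]=3 > -3 → no swap
j=2: arr[2]=0 > -3 → no swap
j=3: arr[3]=4 > -3 → no swap
j=4: arr[4]=-2 > -3 → no swap
j=5: arr[5]=5 > -3 → no swap
j=6: arr[6]=-4 ≤ -3 → i=0, swap arr[0],arr[6] → [-4, 3, 0, 4, -2, 5, 1, -3]
final swap arr[1],arr[7] → [-4, -3, 0, 4, -2, 5, 1, 3]; return 1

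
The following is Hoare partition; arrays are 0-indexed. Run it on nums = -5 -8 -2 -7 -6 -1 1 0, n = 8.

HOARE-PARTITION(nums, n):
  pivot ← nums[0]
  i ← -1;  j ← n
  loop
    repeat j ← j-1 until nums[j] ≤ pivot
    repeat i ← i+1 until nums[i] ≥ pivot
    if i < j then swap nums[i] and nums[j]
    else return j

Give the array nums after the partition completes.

pivot = nums[0] = -5; i = -1, j = 8
j→4 (nums[4]=-6≤-5), i→0 (nums[0]=-5≥-5); i<j, swap → -6 -8 -2 -7 -5 -1 1 0
j→3 (nums[3]=-7≤-5), i→2 (nums[2]=-2≥-5); i<j, swap → -6 -8 -7 -2 -5 -1 1 0
j→2, i→3; i≥j, return j=2. nums = -6 -8 -7 -2 -5 -1 1 0

-6 -8 -7 -2 -5 -1 1 0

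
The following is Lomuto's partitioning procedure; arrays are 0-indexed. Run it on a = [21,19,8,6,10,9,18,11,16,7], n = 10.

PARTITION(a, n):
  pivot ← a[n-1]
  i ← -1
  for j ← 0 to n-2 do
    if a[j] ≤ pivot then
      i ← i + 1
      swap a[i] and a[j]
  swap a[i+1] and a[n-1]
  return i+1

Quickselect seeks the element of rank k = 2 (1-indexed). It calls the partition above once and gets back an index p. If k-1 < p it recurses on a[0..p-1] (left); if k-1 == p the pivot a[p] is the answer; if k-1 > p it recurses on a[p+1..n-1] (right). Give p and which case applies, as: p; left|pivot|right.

pivot = a[9] = 7; i = -1
j=0: a[0]=21 > 7 → no swap
j=1: a[1]=19 > 7 → no swap
j=2: a[2]=8 > 7 → no swap
j=3: a[3]=6 ≤ 7 → i=0, swap a[0],a[3] → [6,19,8,21,10,9,18,11,16,7]
j=4: a[4]=10 > 7 → no swap
j=5: a[5]=9 > 7 → no swap
j=6: a[6]=18 > 7 → no swap
j=7: a[7]=11 > 7 → no swap
j=8: a[8]=16 > 7 → no swap
final swap a[1],a[9] → [6,7,8,21,10,9,18,11,16,19]; return 1
p = 1; k-1 = 1 == 1 ⇒ pivot

1; pivot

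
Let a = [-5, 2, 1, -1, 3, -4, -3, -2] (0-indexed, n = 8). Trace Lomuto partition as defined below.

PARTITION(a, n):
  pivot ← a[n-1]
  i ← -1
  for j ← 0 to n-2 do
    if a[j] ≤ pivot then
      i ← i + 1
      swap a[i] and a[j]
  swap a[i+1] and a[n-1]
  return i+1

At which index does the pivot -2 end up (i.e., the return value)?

pivot=-2, i=-1
j=0: -5≤-2, i=0, swap(0,0) ⇒ [-5, 2, 1, -1, 3, -4, -3, -2]
j=1: 2>-2, skip
j=2: 1>-2, skip
j=3: -1>-2, skip
j=4: 3>-2, skip
j=5: -4≤-2, i=1, swap(1,5) ⇒ [-5, -4, 1, -1, 3, 2, -3, -2]
j=6: -3≤-2, i=2, swap(2,6) ⇒ [-5, -4, -3, -1, 3, 2, 1, -2]
swap(3,7) ⇒ [-5, -4, -3, -2, 3, 2, 1, -1]; return 3

3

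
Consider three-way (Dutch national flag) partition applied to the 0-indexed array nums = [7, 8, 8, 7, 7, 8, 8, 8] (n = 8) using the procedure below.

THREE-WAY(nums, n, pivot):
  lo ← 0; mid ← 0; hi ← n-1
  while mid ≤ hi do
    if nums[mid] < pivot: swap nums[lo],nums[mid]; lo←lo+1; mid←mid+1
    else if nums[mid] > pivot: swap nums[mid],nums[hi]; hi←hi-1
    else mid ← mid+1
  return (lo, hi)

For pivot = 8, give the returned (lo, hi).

lo=0 mid=0 hi=7
7<8: swap(0,0), lo=1 mid=1 ⇒ [7, 8, 8, 7, 7, 8, 8, 8]
8=8: mid=2
8=8: mid=3
7<8: swap(1,3), lo=2 mid=4 ⇒ [7, 7, 8, 8, 7, 8, 8, 8]
7<8: swap(2,4), lo=3 mid=5 ⇒ [7, 7, 7, 8, 8, 8, 8, 8]
8=8: mid=6
8=8: mid=7
8=8: mid=8
done. lo=3 hi=7; nums=[7, 7, 7, 8, 8, 8, 8, 8]

(3, 7)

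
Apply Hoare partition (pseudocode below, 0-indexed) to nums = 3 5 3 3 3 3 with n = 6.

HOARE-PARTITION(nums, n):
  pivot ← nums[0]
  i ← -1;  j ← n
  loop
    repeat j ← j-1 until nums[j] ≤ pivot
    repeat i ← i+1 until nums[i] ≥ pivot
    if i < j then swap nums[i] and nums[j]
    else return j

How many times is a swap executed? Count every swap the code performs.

pivot = nums[0] = 3; i = -1, j = 6
j→5 (nums[5]=3≤3), i→0 (nums[0]=3≥3); i<j, swap → 3 5 3 3 3 3
j→4 (nums[4]=3≤3), i→1 (nums[1]=5≥3); i<j, swap → 3 3 3 3 5 3
j→3 (nums[3]=3≤3), i→2 (nums[2]=3≥3); i<j, swap → 3 3 3 3 5 3
j→2, i→3; i≥j, return j=2. nums = 3 3 3 3 5 3

3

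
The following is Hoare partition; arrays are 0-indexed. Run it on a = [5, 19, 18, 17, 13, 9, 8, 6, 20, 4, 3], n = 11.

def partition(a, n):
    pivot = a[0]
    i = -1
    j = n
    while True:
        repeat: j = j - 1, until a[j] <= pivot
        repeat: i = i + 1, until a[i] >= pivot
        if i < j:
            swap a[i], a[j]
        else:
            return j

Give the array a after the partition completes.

[3, 4, 18, 17, 13, 9, 8, 6, 20, 19, 5]

pivot = a[0] = 5; i = -1, j = 11
j→10 (a[10]=3≤5), i→0 (a[0]=5≥5); i<j, swap → [3, 19, 18, 17, 13, 9, 8, 6, 20, 4, 5]
j→9 (a[9]=4≤5), i→1 (a[1]=19≥5); i<j, swap → [3, 4, 18, 17, 13, 9, 8, 6, 20, 19, 5]
j→1, i→2; i≥j, return j=1. a = [3, 4, 18, 17, 13, 9, 8, 6, 20, 19, 5]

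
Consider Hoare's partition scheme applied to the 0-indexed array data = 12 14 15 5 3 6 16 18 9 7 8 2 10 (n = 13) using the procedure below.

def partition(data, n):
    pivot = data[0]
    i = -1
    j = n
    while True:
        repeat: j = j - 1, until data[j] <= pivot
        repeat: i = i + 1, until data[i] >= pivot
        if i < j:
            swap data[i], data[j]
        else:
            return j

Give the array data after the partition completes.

pivot=12
j stops at 12 (10), i stops at 0 (12); swap ⇒ 10 14 15 5 3 6 16 18 9 7 8 2 12
j stops at 11 (2), i stops at 1 (14); swap ⇒ 10 2 15 5 3 6 16 18 9 7 8 14 12
j stops at 10 (8), i stops at 2 (15); swap ⇒ 10 2 8 5 3 6 16 18 9 7 15 14 12
j stops at 9 (7), i stops at 6 (16); swap ⇒ 10 2 8 5 3 6 7 18 9 16 15 14 12
j stops at 8 (9), i stops at 7 (18); swap ⇒ 10 2 8 5 3 6 7 9 18 16 15 14 12
j stops at 7, i stops at 8; i≥j ⇒ return 7. data=10 2 8 5 3 6 7 9 18 16 15 14 12

10 2 8 5 3 6 7 9 18 16 15 14 12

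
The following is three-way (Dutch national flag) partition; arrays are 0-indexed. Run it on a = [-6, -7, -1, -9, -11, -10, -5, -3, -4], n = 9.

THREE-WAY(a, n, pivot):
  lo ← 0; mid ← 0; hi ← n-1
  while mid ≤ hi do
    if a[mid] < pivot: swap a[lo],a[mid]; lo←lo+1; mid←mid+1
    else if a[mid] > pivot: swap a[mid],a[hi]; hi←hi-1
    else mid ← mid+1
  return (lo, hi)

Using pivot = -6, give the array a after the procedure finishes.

lo=0 mid=0 hi=8
-6=-6: mid=1
-7<-6: swap(0,1), lo=1 mid=2 ⇒ [-7, -6, -1, -9, -11, -10, -5, -3, -4]
-1>-6: swap(2,8), hi=7 ⇒ [-7, -6, -4, -9, -11, -10, -5, -3, -1]
-4>-6: swap(2,7), hi=6 ⇒ [-7, -6, -3, -9, -11, -10, -5, -4, -1]
-3>-6: swap(2,6), hi=5 ⇒ [-7, -6, -5, -9, -11, -10, -3, -4, -1]
-5>-6: swap(2,5), hi=4 ⇒ [-7, -6, -10, -9, -11, -5, -3, -4, -1]
-10<-6: swap(1,2), lo=2 mid=3 ⇒ [-7, -10, -6, -9, -11, -5, -3, -4, -1]
-9<-6: swap(2,3), lo=3 mid=4 ⇒ [-7, -10, -9, -6, -11, -5, -3, -4, -1]
-11<-6: swap(3,4), lo=4 mid=5 ⇒ [-7, -10, -9, -11, -6, -5, -3, -4, -1]
done. lo=4 hi=4; a=[-7, -10, -9, -11, -6, -5, -3, -4, -1]

[-7, -10, -9, -11, -6, -5, -3, -4, -1]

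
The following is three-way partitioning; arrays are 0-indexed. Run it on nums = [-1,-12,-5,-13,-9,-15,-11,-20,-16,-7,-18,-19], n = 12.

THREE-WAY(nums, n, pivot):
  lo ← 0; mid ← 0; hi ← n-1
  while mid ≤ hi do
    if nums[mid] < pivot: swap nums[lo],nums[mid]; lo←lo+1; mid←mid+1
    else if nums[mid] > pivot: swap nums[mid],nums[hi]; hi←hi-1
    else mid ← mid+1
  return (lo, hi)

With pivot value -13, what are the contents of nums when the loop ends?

lo=0 mid=0 hi=11
-1>-13: swap(0,11), hi=10 ⇒ [-19,-12,-5,-13,-9,-15,-11,-20,-16,-7,-18,-1]
-19<-13: swap(0,0), lo=1 mid=1 ⇒ [-19,-12,-5,-13,-9,-15,-11,-20,-16,-7,-18,-1]
-12>-13: swap(1,10), hi=9 ⇒ [-19,-18,-5,-13,-9,-15,-11,-20,-16,-7,-12,-1]
-18<-13: swap(1,1), lo=2 mid=2 ⇒ [-19,-18,-5,-13,-9,-15,-11,-20,-16,-7,-12,-1]
-5>-13: swap(2,9), hi=8 ⇒ [-19,-18,-7,-13,-9,-15,-11,-20,-16,-5,-12,-1]
-7>-13: swap(2,8), hi=7 ⇒ [-19,-18,-16,-13,-9,-15,-11,-20,-7,-5,-12,-1]
-16<-13: swap(2,2), lo=3 mid=3 ⇒ [-19,-18,-16,-13,-9,-15,-11,-20,-7,-5,-12,-1]
-13=-13: mid=4
-9>-13: swap(4,7), hi=6 ⇒ [-19,-18,-16,-13,-20,-15,-11,-9,-7,-5,-12,-1]
-20<-13: swap(3,4), lo=4 mid=5 ⇒ [-19,-18,-16,-20,-13,-15,-11,-9,-7,-5,-12,-1]
-15<-13: swap(4,5), lo=5 mid=6 ⇒ [-19,-18,-16,-20,-15,-13,-11,-9,-7,-5,-12,-1]
-11>-13: swap(6,6), hi=5 ⇒ [-19,-18,-16,-20,-15,-13,-11,-9,-7,-5,-12,-1]
done. lo=5 hi=5; nums=[-19,-18,-16,-20,-15,-13,-11,-9,-7,-5,-12,-1]

[-19,-18,-16,-20,-15,-13,-11,-9,-7,-5,-12,-1]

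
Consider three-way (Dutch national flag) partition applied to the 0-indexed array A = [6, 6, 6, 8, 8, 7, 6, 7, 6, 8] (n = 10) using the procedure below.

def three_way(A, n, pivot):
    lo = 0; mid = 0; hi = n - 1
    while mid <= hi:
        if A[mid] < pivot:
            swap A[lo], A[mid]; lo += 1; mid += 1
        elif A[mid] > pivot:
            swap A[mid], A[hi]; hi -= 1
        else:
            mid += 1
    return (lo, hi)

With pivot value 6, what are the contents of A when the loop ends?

pivot = 6; lo=0, mid=0, hi=9
A[mid]=6=6: mid=1
A[mid]=6=6: mid=2
A[mid]=6=6: mid=3
A[mid]=8>6: swap A[3],A[9]; hi=8 → [6, 6, 6, 8, 8, 7, 6, 7, 6, 8]
A[mid]=8>6: swap A[3],A[8]; hi=7 → [6, 6, 6, 6, 8, 7, 6, 7, 8, 8]
A[mid]=6=6: mid=4
A[mid]=8>6: swap A[4],A[7]; hi=6 → [6, 6, 6, 6, 7, 7, 6, 8, 8, 8]
A[mid]=7>6: swap A[4],A[6]; hi=5 → [6, 6, 6, 6, 6, 7, 7, 8, 8, 8]
A[mid]=6=6: mid=5
A[mid]=7>6: swap A[5],A[5]; hi=4 → [6, 6, 6, 6, 6, 7, 7, 8, 8, 8]
end: lo=0, hi=4; A = [6, 6, 6, 6, 6, 7, 7, 8, 8, 8]

[6, 6, 6, 6, 6, 7, 7, 8, 8, 8]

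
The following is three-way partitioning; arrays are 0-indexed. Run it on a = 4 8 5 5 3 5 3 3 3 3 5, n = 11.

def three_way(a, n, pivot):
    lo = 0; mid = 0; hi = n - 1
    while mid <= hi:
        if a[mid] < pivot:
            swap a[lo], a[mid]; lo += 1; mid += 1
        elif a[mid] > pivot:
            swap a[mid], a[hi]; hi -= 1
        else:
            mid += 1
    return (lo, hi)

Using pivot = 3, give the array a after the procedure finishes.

pivot = 3; lo=0, mid=0, hi=10
a[mid]=4>3: swap a[0],a[10]; hi=9 → 5 8 5 5 3 5 3 3 3 3 4
a[mid]=5>3: swap a[0],a[9]; hi=8 → 3 8 5 5 3 5 3 3 3 5 4
a[mid]=3=3: mid=1
a[mid]=8>3: swap a[1],a[8]; hi=7 → 3 3 5 5 3 5 3 3 8 5 4
a[mid]=3=3: mid=2
a[mid]=5>3: swap a[2],a[7]; hi=6 → 3 3 3 5 3 5 3 5 8 5 4
a[mid]=3=3: mid=3
a[mid]=5>3: swap a[3],a[6]; hi=5 → 3 3 3 3 3 5 5 5 8 5 4
a[mid]=3=3: mid=4
a[mid]=3=3: mid=5
a[mid]=5>3: swap a[5],a[5]; hi=4 → 3 3 3 3 3 5 5 5 8 5 4
end: lo=0, hi=4; a = 3 3 3 3 3 5 5 5 8 5 4

3 3 3 3 3 5 5 5 8 5 4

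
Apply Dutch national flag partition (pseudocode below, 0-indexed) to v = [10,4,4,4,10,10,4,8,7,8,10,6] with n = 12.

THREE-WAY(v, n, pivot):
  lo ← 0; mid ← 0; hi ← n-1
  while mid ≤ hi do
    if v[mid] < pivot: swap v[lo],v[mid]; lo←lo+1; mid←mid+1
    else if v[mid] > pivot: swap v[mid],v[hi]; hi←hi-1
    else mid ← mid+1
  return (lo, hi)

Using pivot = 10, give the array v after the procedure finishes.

lo=0 mid=0 hi=11
10=10: mid=1
4<10: swap(0,1), lo=1 mid=2 ⇒ [4,10,4,4,10,10,4,8,7,8,10,6]
4<10: swap(1,2), lo=2 mid=3 ⇒ [4,4,10,4,10,10,4,8,7,8,10,6]
4<10: swap(2,3), lo=3 mid=4 ⇒ [4,4,4,10,10,10,4,8,7,8,10,6]
10=10: mid=5
10=10: mid=6
4<10: swap(3,6), lo=4 mid=7 ⇒ [4,4,4,4,10,10,10,8,7,8,10,6]
8<10: swap(4,7), lo=5 mid=8 ⇒ [4,4,4,4,8,10,10,10,7,8,10,6]
7<10: swap(5,8), lo=6 mid=9 ⇒ [4,4,4,4,8,7,10,10,10,8,10,6]
8<10: swap(6,9), lo=7 mid=10 ⇒ [4,4,4,4,8,7,8,10,10,10,10,6]
10=10: mid=11
6<10: swap(7,11), lo=8 mid=12 ⇒ [4,4,4,4,8,7,8,6,10,10,10,10]
done. lo=8 hi=11; v=[4,4,4,4,8,7,8,6,10,10,10,10]

[4,4,4,4,8,7,8,6,10,10,10,10]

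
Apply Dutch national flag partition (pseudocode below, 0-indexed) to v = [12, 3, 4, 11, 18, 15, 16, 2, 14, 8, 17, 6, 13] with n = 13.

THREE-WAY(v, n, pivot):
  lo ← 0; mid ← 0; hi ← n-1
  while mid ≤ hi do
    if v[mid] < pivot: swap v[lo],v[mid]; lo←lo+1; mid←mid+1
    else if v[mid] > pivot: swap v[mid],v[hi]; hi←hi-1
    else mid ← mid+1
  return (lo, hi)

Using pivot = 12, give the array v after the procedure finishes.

[3, 4, 11, 6, 8, 2, 12, 14, 16, 17, 15, 13, 18]

pivot = 12; lo=0, mid=0, hi=12
v[mid]=12=12: mid=1
v[mid]=3<12: swap v[0],v[1]; lo=1,mid=2 → [3, 12, 4, 11, 18, 15, 16, 2, 14, 8, 17, 6, 13]
v[mid]=4<12: swap v[1],v[2]; lo=2,mid=3 → [3, 4, 12, 11, 18, 15, 16, 2, 14, 8, 17, 6, 13]
v[mid]=11<12: swap v[2],v[3]; lo=3,mid=4 → [3, 4, 11, 12, 18, 15, 16, 2, 14, 8, 17, 6, 13]
v[mid]=18>12: swap v[4],v[12]; hi=11 → [3, 4, 11, 12, 13, 15, 16, 2, 14, 8, 17, 6, 18]
v[mid]=13>12: swap v[4],v[11]; hi=10 → [3, 4, 11, 12, 6, 15, 16, 2, 14, 8, 17, 13, 18]
v[mid]=6<12: swap v[3],v[4]; lo=4,mid=5 → [3, 4, 11, 6, 12, 15, 16, 2, 14, 8, 17, 13, 18]
v[mid]=15>12: swap v[5],v[10]; hi=9 → [3, 4, 11, 6, 12, 17, 16, 2, 14, 8, 15, 13, 18]
v[mid]=17>12: swap v[5],v[9]; hi=8 → [3, 4, 11, 6, 12, 8, 16, 2, 14, 17, 15, 13, 18]
v[mid]=8<12: swap v[4],v[5]; lo=5,mid=6 → [3, 4, 11, 6, 8, 12, 16, 2, 14, 17, 15, 13, 18]
v[mid]=16>12: swap v[6],v[8]; hi=7 → [3, 4, 11, 6, 8, 12, 14, 2, 16, 17, 15, 13, 18]
v[mid]=14>12: swap v[6],v[7]; hi=6 → [3, 4, 11, 6, 8, 12, 2, 14, 16, 17, 15, 13, 18]
v[mid]=2<12: swap v[5],v[6]; lo=6,mid=7 → [3, 4, 11, 6, 8, 2, 12, 14, 16, 17, 15, 13, 18]
end: lo=6, hi=6; v = [3, 4, 11, 6, 8, 2, 12, 14, 16, 17, 15, 13, 18]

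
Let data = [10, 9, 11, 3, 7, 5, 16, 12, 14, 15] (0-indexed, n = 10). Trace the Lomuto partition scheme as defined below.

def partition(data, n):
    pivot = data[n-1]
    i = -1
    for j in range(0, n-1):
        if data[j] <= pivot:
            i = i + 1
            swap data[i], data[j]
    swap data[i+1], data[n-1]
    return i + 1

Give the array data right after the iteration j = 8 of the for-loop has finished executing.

pivot=15, i=-1
j=0: 10≤15, i=0, swap(0,0) ⇒ [10, 9, 11, 3, 7, 5, 16, 12, 14, 15]
j=1: 9≤15, i=1, swap(1,1) ⇒ [10, 9, 11, 3, 7, 5, 16, 12, 14, 15]
j=2: 11≤15, i=2, swap(2,2) ⇒ [10, 9, 11, 3, 7, 5, 16, 12, 14, 15]
j=3: 3≤15, i=3, swap(3,3) ⇒ [10, 9, 11, 3, 7, 5, 16, 12, 14, 15]
j=4: 7≤15, i=4, swap(4,4) ⇒ [10, 9, 11, 3, 7, 5, 16, 12, 14, 15]
j=5: 5≤15, i=5, swap(5,5) ⇒ [10, 9, 11, 3, 7, 5, 16, 12, 14, 15]
j=6: 16>15, skip
j=7: 12≤15, i=6, swap(6,7) ⇒ [10, 9, 11, 3, 7, 5, 12, 16, 14, 15]
j=8: 14≤15, i=7, swap(7,8) ⇒ [10, 9, 11, 3, 7, 5, 12, 14, 16, 15]
(after j=8) data = [10, 9, 11, 3, 7, 5, 12, 14, 16, 15]

[10, 9, 11, 3, 7, 5, 12, 14, 16, 15]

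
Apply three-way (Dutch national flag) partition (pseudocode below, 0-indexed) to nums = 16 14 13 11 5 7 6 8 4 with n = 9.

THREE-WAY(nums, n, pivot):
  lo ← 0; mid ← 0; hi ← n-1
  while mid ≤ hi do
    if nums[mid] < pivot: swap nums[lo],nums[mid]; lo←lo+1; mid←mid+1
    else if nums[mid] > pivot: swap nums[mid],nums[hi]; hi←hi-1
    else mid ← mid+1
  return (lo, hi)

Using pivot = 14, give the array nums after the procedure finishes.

lo=0 mid=0 hi=8
16>14: swap(0,8), hi=7 ⇒ 4 14 13 11 5 7 6 8 16
4<14: swap(0,0), lo=1 mid=1 ⇒ 4 14 13 11 5 7 6 8 16
14=14: mid=2
13<14: swap(1,2), lo=2 mid=3 ⇒ 4 13 14 11 5 7 6 8 16
11<14: swap(2,3), lo=3 mid=4 ⇒ 4 13 11 14 5 7 6 8 16
5<14: swap(3,4), lo=4 mid=5 ⇒ 4 13 11 5 14 7 6 8 16
7<14: swap(4,5), lo=5 mid=6 ⇒ 4 13 11 5 7 14 6 8 16
6<14: swap(5,6), lo=6 mid=7 ⇒ 4 13 11 5 7 6 14 8 16
8<14: swap(6,7), lo=7 mid=8 ⇒ 4 13 11 5 7 6 8 14 16
done. lo=7 hi=7; nums=4 13 11 5 7 6 8 14 16

4 13 11 5 7 6 8 14 16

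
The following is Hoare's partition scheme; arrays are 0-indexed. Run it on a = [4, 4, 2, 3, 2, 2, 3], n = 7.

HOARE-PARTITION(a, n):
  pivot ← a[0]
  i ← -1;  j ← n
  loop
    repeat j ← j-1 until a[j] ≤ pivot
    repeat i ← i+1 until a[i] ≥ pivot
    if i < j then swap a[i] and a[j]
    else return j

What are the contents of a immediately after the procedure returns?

pivot=4
j stops at 6 (3), i stops at 0 (4); swap ⇒ [3, 4, 2, 3, 2, 2, 4]
j stops at 5 (2), i stops at 1 (4); swap ⇒ [3, 2, 2, 3, 2, 4, 4]
j stops at 4, i stops at 5; i≥j ⇒ return 4. a=[3, 2, 2, 3, 2, 4, 4]

[3, 2, 2, 3, 2, 4, 4]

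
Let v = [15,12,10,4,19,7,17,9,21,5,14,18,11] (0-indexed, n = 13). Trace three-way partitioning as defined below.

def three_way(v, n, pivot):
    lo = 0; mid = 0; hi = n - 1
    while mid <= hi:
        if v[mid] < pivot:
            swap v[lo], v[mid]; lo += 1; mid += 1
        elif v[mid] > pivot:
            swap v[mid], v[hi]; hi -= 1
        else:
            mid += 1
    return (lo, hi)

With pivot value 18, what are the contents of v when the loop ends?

[15,12,10,4,11,7,17,9,5,14,18,21,19]

pivot = 18; lo=0, mid=0, hi=12
v[mid]=15<18: swap v[0],v[0]; lo=1,mid=1 → [15,12,10,4,19,7,17,9,21,5,14,18,11]
v[mid]=12<18: swap v[1],v[1]; lo=2,mid=2 → [15,12,10,4,19,7,17,9,21,5,14,18,11]
v[mid]=10<18: swap v[2],v[2]; lo=3,mid=3 → [15,12,10,4,19,7,17,9,21,5,14,18,11]
v[mid]=4<18: swap v[3],v[3]; lo=4,mid=4 → [15,12,10,4,19,7,17,9,21,5,14,18,11]
v[mid]=19>18: swap v[4],v[12]; hi=11 → [15,12,10,4,11,7,17,9,21,5,14,18,19]
v[mid]=11<18: swap v[4],v[4]; lo=5,mid=5 → [15,12,10,4,11,7,17,9,21,5,14,18,19]
v[mid]=7<18: swap v[5],v[5]; lo=6,mid=6 → [15,12,10,4,11,7,17,9,21,5,14,18,19]
v[mid]=17<18: swap v[6],v[6]; lo=7,mid=7 → [15,12,10,4,11,7,17,9,21,5,14,18,19]
v[mid]=9<18: swap v[7],v[7]; lo=8,mid=8 → [15,12,10,4,11,7,17,9,21,5,14,18,19]
v[mid]=21>18: swap v[8],v[11]; hi=10 → [15,12,10,4,11,7,17,9,18,5,14,21,19]
v[mid]=18=18: mid=9
v[mid]=5<18: swap v[8],v[9]; lo=9,mid=10 → [15,12,10,4,11,7,17,9,5,18,14,21,19]
v[mid]=14<18: swap v[9],v[10]; lo=10,mid=11 → [15,12,10,4,11,7,17,9,5,14,18,21,19]
end: lo=10, hi=10; v = [15,12,10,4,11,7,17,9,5,14,18,21,19]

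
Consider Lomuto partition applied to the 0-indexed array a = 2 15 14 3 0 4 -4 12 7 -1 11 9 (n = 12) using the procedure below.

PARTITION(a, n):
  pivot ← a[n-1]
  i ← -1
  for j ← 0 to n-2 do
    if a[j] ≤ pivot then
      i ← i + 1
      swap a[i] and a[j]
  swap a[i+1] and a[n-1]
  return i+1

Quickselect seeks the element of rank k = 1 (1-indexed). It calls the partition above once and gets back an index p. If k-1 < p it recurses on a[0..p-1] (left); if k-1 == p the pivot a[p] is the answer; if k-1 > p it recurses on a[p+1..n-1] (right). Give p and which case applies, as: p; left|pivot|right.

pivot = a[11] = 9; i = -1
j=0: a[0]=2 ≤ 9 → i=0, swap a[0],a[0] (no change) → 2 15 14 3 0 4 -4 12 7 -1 11 9
j=1: a[1]=15 > 9 → no swap
j=2: a[2]=14 > 9 → no swap
j=3: a[3]=3 ≤ 9 → i=1, swap a[1],a[3] → 2 3 14 15 0 4 -4 12 7 -1 11 9
j=4: a[4]=0 ≤ 9 → i=2, swap a[2],a[4] → 2 3 0 15 14 4 -4 12 7 -1 11 9
j=5: a[5]=4 ≤ 9 → i=3, swap a[3],a[5] → 2 3 0 4 14 15 -4 12 7 -1 11 9
j=6: a[6]=-4 ≤ 9 → i=4, swap a[4],a[6] → 2 3 0 4 -4 15 14 12 7 -1 11 9
j=7: a[7]=12 > 9 → no swap
j=8: a[8]=7 ≤ 9 → i=5, swap a[5],a[8] → 2 3 0 4 -4 7 14 12 15 -1 11 9
j=9: a[9]=-1 ≤ 9 → i=6, swap a[6],a[9] → 2 3 0 4 -4 7 -1 12 15 14 11 9
j=10: a[10]=11 > 9 → no swap
final swap a[7],a[11] → 2 3 0 4 -4 7 -1 9 15 14 11 12; return 7
p = 7; k-1 = 0 < 7 ⇒ left

7; left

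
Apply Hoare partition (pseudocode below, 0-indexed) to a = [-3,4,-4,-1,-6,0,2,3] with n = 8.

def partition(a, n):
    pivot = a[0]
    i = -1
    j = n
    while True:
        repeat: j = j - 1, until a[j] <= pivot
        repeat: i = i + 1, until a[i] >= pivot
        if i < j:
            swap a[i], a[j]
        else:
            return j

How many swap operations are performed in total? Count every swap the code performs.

2

pivot = a[0] = -3; i = -1, j = 8
j→4 (a[4]=-6≤-3), i→0 (a[0]=-3≥-3); i<j, swap → [-6,4,-4,-1,-3,0,2,3]
j→2 (a[2]=-4≤-3), i→1 (a[1]=4≥-3); i<j, swap → [-6,-4,4,-1,-3,0,2,3]
j→1, i→2; i≥j, return j=1. a = [-6,-4,4,-1,-3,0,2,3]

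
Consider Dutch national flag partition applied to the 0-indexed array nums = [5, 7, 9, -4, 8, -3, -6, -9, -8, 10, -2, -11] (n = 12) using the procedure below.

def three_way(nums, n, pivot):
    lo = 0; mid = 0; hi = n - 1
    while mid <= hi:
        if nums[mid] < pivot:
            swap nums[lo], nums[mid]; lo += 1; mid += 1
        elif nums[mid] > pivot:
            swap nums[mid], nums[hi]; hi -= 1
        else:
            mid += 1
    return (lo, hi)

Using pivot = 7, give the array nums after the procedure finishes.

[5, -11, -4, -2, -3, -6, -9, -8, 7, 10, 8, 9]

pivot = 7; lo=0, mid=0, hi=11
nums[mid]=5<7: swap nums[0],nums[0]; lo=1,mid=1 → [5, 7, 9, -4, 8, -3, -6, -9, -8, 10, -2, -11]
nums[mid]=7=7: mid=2
nums[mid]=9>7: swap nums[2],nums[11]; hi=10 → [5, 7, -11, -4, 8, -3, -6, -9, -8, 10, -2, 9]
nums[mid]=-11<7: swap nums[1],nums[2]; lo=2,mid=3 → [5, -11, 7, -4, 8, -3, -6, -9, -8, 10, -2, 9]
nums[mid]=-4<7: swap nums[2],nums[3]; lo=3,mid=4 → [5, -11, -4, 7, 8, -3, -6, -9, -8, 10, -2, 9]
nums[mid]=8>7: swap nums[4],nums[10]; hi=9 → [5, -11, -4, 7, -2, -3, -6, -9, -8, 10, 8, 9]
nums[mid]=-2<7: swap nums[3],nums[4]; lo=4,mid=5 → [5, -11, -4, -2, 7, -3, -6, -9, -8, 10, 8, 9]
nums[mid]=-3<7: swap nums[4],nums[5]; lo=5,mid=6 → [5, -11, -4, -2, -3, 7, -6, -9, -8, 10, 8, 9]
nums[mid]=-6<7: swap nums[5],nums[6]; lo=6,mid=7 → [5, -11, -4, -2, -3, -6, 7, -9, -8, 10, 8, 9]
nums[mid]=-9<7: swap nums[6],nums[7]; lo=7,mid=8 → [5, -11, -4, -2, -3, -6, -9, 7, -8, 10, 8, 9]
nums[mid]=-8<7: swap nums[7],nums[8]; lo=8,mid=9 → [5, -11, -4, -2, -3, -6, -9, -8, 7, 10, 8, 9]
nums[mid]=10>7: swap nums[9],nums[9]; hi=8 → [5, -11, -4, -2, -3, -6, -9, -8, 7, 10, 8, 9]
end: lo=8, hi=8; nums = [5, -11, -4, -2, -3, -6, -9, -8, 7, 10, 8, 9]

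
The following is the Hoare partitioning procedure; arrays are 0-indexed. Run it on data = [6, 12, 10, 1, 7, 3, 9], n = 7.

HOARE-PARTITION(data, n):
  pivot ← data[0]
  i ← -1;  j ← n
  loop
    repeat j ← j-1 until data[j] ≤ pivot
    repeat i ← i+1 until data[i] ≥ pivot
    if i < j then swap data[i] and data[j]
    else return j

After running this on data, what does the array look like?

pivot = data[0] = 6; i = -1, j = 7
j→5 (data[5]=3≤6), i→0 (data[0]=6≥6); i<j, swap → [3, 12, 10, 1, 7, 6, 9]
j→3 (data[3]=1≤6), i→1 (data[1]=12≥6); i<j, swap → [3, 1, 10, 12, 7, 6, 9]
j→1, i→2; i≥j, return j=1. data = [3, 1, 10, 12, 7, 6, 9]

[3, 1, 10, 12, 7, 6, 9]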